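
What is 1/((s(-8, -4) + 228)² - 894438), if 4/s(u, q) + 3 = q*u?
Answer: -841/708450902 ≈ -1.1871e-6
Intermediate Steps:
s(u, q) = 4/(-3 + q*u)
1/((s(-8, -4) + 228)² - 894438) = 1/((4/(-3 - 4*(-8)) + 228)² - 894438) = 1/((4/(-3 + 32) + 228)² - 894438) = 1/((4/29 + 228)² - 894438) = 1/((6616/29)² - 894438) = 1/(43771456/841 - 894438) = 1/(-708450902/841) = -841/708450902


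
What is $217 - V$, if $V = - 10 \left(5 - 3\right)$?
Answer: $237$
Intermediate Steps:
$V = -20$ ($V = \left(-10\right) 2 = -20$)
$217 - V = 217 - -20 = 217 + 20 = 237$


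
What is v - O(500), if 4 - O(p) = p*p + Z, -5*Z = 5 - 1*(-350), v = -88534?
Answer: 161391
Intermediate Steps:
Z = -71 (Z = -(5 - 1*(-350))/5 = -(5 + 350)/5 = -1/5*355 = -71)
O(p) = 75 - p**2 (O(p) = 4 - (p*p - 71) = 4 - (p**2 - 71) = 4 - (-71 + p**2) = 4 + (71 - p**2) = 75 - p**2)
v - O(500) = -88534 - (75 - 1*500**2) = -88534 - (75 - 1*250000) = -88534 - (75 - 250000) = -88534 - 1*(-249925) = -88534 + 249925 = 161391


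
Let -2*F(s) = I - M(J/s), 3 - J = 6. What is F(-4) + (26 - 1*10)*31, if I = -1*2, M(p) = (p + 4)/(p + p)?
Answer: 5983/12 ≈ 498.58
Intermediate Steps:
J = -3 (J = 3 - 1*6 = 3 - 6 = -3)
M(p) = (4 + p)/(2*p) (M(p) = (4 + p)/((2*p)) = (4 + p)*(1/(2*p)) = (4 + p)/(2*p))
I = -2
F(s) = 1 - s*(4 - 3/s)/12 (F(s) = -(-2 - (4 - 3/s)/(2*((-3/s))))/2 = -(-2 - (-s/3)*(4 - 3/s)/2)/2 = -(-2 - (-1)*s*(4 - 3/s)/6)/2 = -(-2 + s*(4 - 3/s)/6)/2 = 1 - s*(4 - 3/s)/12)
F(-4) + (26 - 1*10)*31 = (5/4 - ⅓*(-4)) + (26 - 1*10)*31 = (5/4 + 4/3) + (26 - 10)*31 = 31/12 + 16*31 = 31/12 + 496 = 5983/12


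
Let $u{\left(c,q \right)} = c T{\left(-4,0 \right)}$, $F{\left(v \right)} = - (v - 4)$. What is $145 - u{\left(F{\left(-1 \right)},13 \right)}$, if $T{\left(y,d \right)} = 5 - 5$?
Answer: $145$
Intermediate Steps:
$F{\left(v \right)} = 4 - v$ ($F{\left(v \right)} = - (-4 + v) = 4 - v$)
$T{\left(y,d \right)} = 0$
$u{\left(c,q \right)} = 0$ ($u{\left(c,q \right)} = c 0 = 0$)
$145 - u{\left(F{\left(-1 \right)},13 \right)} = 145 - 0 = 145 + 0 = 145$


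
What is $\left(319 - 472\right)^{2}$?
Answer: $23409$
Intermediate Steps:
$\left(319 - 472\right)^{2} = \left(-153\right)^{2} = 23409$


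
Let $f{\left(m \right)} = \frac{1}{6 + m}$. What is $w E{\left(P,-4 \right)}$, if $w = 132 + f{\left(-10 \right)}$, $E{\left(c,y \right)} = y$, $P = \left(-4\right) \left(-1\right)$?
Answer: $-527$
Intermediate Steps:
$P = 4$
$w = \frac{527}{4}$ ($w = 132 + \frac{1}{6 - 10} = 132 + \frac{1}{-4} = 132 - \frac{1}{4} = \frac{527}{4} \approx 131.75$)
$w E{\left(P,-4 \right)} = \frac{527}{4} \left(-4\right) = -527$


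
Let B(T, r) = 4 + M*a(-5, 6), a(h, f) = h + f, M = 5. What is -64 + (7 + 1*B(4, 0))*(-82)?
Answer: -1376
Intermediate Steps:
a(h, f) = f + h
B(T, r) = 9 (B(T, r) = 4 + 5*(6 - 5) = 4 + 5*1 = 4 + 5 = 9)
-64 + (7 + 1*B(4, 0))*(-82) = -64 + (7 + 1*9)*(-82) = -64 + (7 + 9)*(-82) = -64 + 16*(-82) = -64 - 1312 = -1376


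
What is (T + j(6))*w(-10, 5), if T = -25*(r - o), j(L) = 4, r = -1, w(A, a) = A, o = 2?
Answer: -790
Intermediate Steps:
T = 75 (T = -25*(-1 - 1*2) = -25*(-1 - 2) = -25*(-3) = 75)
(T + j(6))*w(-10, 5) = (75 + 4)*(-10) = 79*(-10) = -790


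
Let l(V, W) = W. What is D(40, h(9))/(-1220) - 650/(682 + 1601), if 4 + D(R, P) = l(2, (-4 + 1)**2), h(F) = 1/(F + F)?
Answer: -160883/557052 ≈ -0.28881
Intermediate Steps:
h(F) = 1/(2*F)
D(R, P) = 5 (D(R, P) = -4 + (-4 + 1)**2 = -4 + (-3)**2 = -4 + 9 = 5)
D(40, h(9))/(-1220) - 650/(682 + 1601) = 5/(-1220) - 650/(682 + 1601) = 5*(-1/1220) - 650/2283 = -1/244 - 650*1/2283 = -1/244 - 650/2283 = -160883/557052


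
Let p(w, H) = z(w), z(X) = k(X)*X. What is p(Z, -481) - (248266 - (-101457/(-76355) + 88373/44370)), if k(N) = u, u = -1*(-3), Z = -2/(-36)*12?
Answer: -168215048693779/677574270 ≈ -2.4826e+5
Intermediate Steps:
Z = ⅔ (Z = -2*(-1/36)*12 = (1/18)*12 = ⅔ ≈ 0.66667)
u = 3
k(N) = 3
z(X) = 3*X
p(w, H) = 3*w
p(Z, -481) - (248266 - (-101457/(-76355) + 88373/44370)) = 3*(⅔) - (248266 - (-101457/(-76355) + 88373/44370)) = 2 - (248266 - (-101457*(-1/76355) + 88373*(1/44370))) = 2 - (248266 - (101457/76355 + 88373/44370)) = 2 - (248266 - 1*2249873501/677574270) = 2 - (248266 - 2249873501/677574270) = 2 - 1*168216403842319/677574270 = 2 - 168216403842319/677574270 = -168215048693779/677574270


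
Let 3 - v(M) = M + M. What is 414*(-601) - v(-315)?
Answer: -249447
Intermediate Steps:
v(M) = 3 - 2*M (v(M) = 3 - (M + M) = 3 - 2*M)
414*(-601) - v(-315) = 414*(-601) - (3 - 2*(-315)) = -248814 - (3 + 630) = -248814 - 1*633 = -248814 - 633 = -249447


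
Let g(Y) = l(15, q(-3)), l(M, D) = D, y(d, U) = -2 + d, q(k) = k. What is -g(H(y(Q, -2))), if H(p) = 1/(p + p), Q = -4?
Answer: 3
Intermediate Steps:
H(p) = 1/(2*p)
g(Y) = -3
-g(H(y(Q, -2))) = -1*(-3) = 3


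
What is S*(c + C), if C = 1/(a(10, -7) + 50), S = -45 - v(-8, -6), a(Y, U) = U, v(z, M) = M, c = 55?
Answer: -92274/43 ≈ -2145.9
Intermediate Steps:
S = -39 (S = -45 - 1*(-6) = -45 + 6 = -39)
C = 1/43 (C = 1/(-7 + 50) = 1/43 ≈ 0.023256)
S*(c + C) = -39*(55 + 1/43) = -39*2366/43 = -92274/43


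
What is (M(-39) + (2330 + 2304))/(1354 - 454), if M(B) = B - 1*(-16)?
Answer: 1537/300 ≈ 5.1233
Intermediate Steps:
M(B) = 16 + B (M(B) = B + 16 = 16 + B)
(M(-39) + (2330 + 2304))/(1354 - 454) = ((16 - 39) + (2330 + 2304))/(1354 - 454) = (-23 + 4634)/900 = 4611*(1/900) = 1537/300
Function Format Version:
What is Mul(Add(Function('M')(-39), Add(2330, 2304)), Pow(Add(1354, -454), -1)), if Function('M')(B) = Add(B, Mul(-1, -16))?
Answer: Rational(1537, 300) ≈ 5.1233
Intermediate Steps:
Function('M')(B) = Add(16, B) (Function('M')(B) = Add(B, 16) = Add(16, B))
Mul(Add(Function('M')(-39), Add(2330, 2304)), Pow(Add(1354, -454), -1)) = Mul(Add(Add(16, -39), Add(2330, 2304)), Pow(Add(1354, -454), -1)) = Mul(Add(-23, 4634), Pow(900, -1)) = Mul(4611, Rational(1, 900)) = Rational(1537, 300)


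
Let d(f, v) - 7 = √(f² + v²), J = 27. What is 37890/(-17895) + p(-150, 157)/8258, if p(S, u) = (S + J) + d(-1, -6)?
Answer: -10499048/4925897 + √37/8258 ≈ -2.1307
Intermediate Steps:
d(f, v) = 7 + √(f² + v²)
p(S, u) = 34 + S + √37 (p(S, u) = (S + 27) + (7 + √((-1)² + (-6)²)) = (27 + S) + (7 + √(1 + 36)) = (27 + S) + (7 + √37) = 34 + S + √37)
37890/(-17895) + p(-150, 157)/8258 = 37890/(-17895) + (34 - 150 + √37)/8258 = 37890*(-1/17895) + (-116 + √37)*(1/8258) = -2526/1193 + (-58/4129 + √37/8258) = -10499048/4925897 + √37/8258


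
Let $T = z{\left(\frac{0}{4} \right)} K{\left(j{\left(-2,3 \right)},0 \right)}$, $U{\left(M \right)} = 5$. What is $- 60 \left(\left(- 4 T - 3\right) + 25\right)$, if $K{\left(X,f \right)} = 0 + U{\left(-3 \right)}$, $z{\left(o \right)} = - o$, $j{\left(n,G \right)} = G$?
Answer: $-1320$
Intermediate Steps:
$K{\left(X,f \right)} = 5$ ($K{\left(X,f \right)} = 0 + 5 = 5$)
$T = 0$ ($T = - \frac{0}{4} \cdot 5 = \left(-1\right) 0 \cdot 5 = 0 \cdot 5 = 0$)
$- 60 \left(\left(- 4 T - 3\right) + 25\right) = - 60 \left(\left(\left(-4\right) 0 - 3\right) + 25\right) = - 60 \left(\left(0 - 3\right) + 25\right) = - 60 \left(-3 + 25\right) = \left(-60\right) 22 = -1320$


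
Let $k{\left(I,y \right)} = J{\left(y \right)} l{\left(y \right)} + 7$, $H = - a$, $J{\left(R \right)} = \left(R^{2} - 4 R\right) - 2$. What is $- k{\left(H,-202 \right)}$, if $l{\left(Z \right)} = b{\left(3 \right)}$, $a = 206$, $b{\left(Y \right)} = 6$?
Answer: $-249667$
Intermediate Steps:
$J{\left(R \right)} = -2 + R^{2} - 4 R$
$l{\left(Z \right)} = 6$
$H = -206$ ($H = \left(-1\right) 206 = -206$)
$k{\left(I,y \right)} = -5 - 24 y + 6 y^{2}$ ($k{\left(I,y \right)} = \left(-2 + y^{2} - 4 y\right) 6 + 7 = \left(-12 - 24 y + 6 y^{2}\right) + 7 = -5 - 24 y + 6 y^{2}$)
$- k{\left(H,-202 \right)} = - (-5 - -4848 + 6 \left(-202\right)^{2}) = - (-5 + 4848 + 6 \cdot 40804) = - (-5 + 4848 + 244824) = \left(-1\right) 249667 = -249667$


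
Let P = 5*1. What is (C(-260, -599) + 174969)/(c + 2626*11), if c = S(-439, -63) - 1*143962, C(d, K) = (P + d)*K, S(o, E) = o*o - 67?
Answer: 163857/38789 ≈ 4.2243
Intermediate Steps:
P = 5
S(o, E) = -67 + o² (S(o, E) = o² - 67 = -67 + o²)
C(d, K) = K*(5 + d) (C(d, K) = (5 + d)*K = K*(5 + d))
c = 48692 (c = (-67 + (-439)²) - 1*143962 = (-67 + 192721) - 143962 = 192654 - 143962 = 48692)
(C(-260, -599) + 174969)/(c + 2626*11) = (-599*(5 - 260) + 174969)/(48692 + 2626*11) = (-599*(-255) + 174969)/(48692 + 28886) = (152745 + 174969)/77578 = 327714*(1/77578) = 163857/38789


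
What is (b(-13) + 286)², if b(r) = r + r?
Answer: 67600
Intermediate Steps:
b(r) = 2*r
(b(-13) + 286)² = (2*(-13) + 286)² = (-26 + 286)² = 260² = 67600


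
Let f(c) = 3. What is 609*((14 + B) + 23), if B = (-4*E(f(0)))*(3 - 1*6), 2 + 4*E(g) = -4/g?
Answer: 16443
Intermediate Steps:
E(g) = -1/2 - 1/g (E(g) = -1/2 + (-4/g)/4 = -1/2 - 1/g)
B = -10 (B = (-2*(-2 - 1*3)/3)*(3 - 1*6) = (-2*(-2 - 3)/3)*(3 - 6) = -2*(-5)/3*(-3) = -4*(-5/6)*(-3) = (10/3)*(-3) = -10)
609*((14 + B) + 23) = 609*((14 - 10) + 23) = 609*(4 + 23) = 609*27 = 16443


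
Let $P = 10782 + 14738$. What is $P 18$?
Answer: $459360$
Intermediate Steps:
$P = 25520$
$P 18 = 25520 \cdot 18 = 459360$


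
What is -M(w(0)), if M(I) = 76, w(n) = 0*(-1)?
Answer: -76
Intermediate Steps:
w(n) = 0
-M(w(0)) = -1*76 = -76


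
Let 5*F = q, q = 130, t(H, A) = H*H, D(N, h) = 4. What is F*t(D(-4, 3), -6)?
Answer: 416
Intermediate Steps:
t(H, A) = H**2
F = 26 (F = (1/5)*130 = 26)
F*t(D(-4, 3), -6) = 26*4**2 = 26*16 = 416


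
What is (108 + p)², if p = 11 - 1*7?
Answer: 12544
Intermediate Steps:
p = 4 (p = 11 - 7 = 4)
(108 + p)² = (108 + 4)² = 112² = 12544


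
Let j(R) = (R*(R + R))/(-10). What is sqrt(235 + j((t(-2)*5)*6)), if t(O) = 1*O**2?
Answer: 23*I*sqrt(5) ≈ 51.43*I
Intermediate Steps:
t(O) = O**2
j(R) = -R**2/5 (j(R) = (R*(2*R))*(-1/10) = (2*R**2)*(-1/10) = -R**2/5)
sqrt(235 + j((t(-2)*5)*6)) = sqrt(235 - (((-2)**2*5)*6)**2/5) = sqrt(235 - ((4*5)*6)**2/5) = sqrt(235 - (20*6)**2/5) = sqrt(235 - 1/5*120**2) = sqrt(235 - 1/5*14400) = sqrt(235 - 2880) = sqrt(-2645) = 23*I*sqrt(5)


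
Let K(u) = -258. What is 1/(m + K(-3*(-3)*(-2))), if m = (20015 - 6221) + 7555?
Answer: 1/21091 ≈ 4.7414e-5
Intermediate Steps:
m = 21349 (m = 13794 + 7555 = 21349)
1/(m + K(-3*(-3)*(-2))) = 1/(21349 - 258) = 1/21091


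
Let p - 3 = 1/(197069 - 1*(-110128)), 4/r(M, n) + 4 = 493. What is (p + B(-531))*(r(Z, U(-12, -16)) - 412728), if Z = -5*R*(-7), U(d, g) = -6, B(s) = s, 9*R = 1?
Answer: 32735853880959820/150219333 ≈ 2.1792e+8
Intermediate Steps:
R = 1/9 (R = (1/9)*1 = 1/9 ≈ 0.11111)
Z = 35/9 (Z = -5*1/9*(-7) = -5/9*(-7) = 35/9 ≈ 3.8889)
r(M, n) = 4/489 (r(M, n) = 4/(-4 + 493) = 4/489)
p = 921592/307197 (p = 3 + 1/(197069 - 1*(-110128)) = 3 + 1/(197069 + 110128) = 3 + 1/307197 = 921592/307197 ≈ 3.0000)
(p + B(-531))*(r(Z, U(-12, -16)) - 412728) = (921592/307197 - 531)*(4/489 - 412728) = -162200015/307197*(-201823988/489) = 32735853880959820/150219333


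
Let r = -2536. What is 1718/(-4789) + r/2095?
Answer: -15744114/10032955 ≈ -1.5692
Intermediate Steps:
1718/(-4789) + r/2095 = 1718/(-4789) - 2536/2095 = 1718*(-1/4789) - 2536*1/2095 = -1718/4789 - 2536/2095 = -15744114/10032955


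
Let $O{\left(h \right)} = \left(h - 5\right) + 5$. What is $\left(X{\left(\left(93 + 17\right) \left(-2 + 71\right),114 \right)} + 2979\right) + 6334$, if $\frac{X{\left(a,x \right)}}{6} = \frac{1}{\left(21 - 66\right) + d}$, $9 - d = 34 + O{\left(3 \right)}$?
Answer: $\frac{679843}{73} \approx 9312.9$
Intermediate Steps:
$O{\left(h \right)} = h$ ($O{\left(h \right)} = \left(-5 + h\right) + 5 = h$)
$d = -28$ ($d = 9 - \left(34 + 3\right) = 9 - 37 = -28$)
$X{\left(a,x \right)} = - \frac{6}{73}$ ($X{\left(a,x \right)} = \frac{6}{\left(21 - 66\right) - 28} = \frac{6}{-45 - 28} = \frac{6}{-73} = 6 \left(- \frac{1}{73}\right) = - \frac{6}{73}$)
$\left(X{\left(\left(93 + 17\right) \left(-2 + 71\right),114 \right)} + 2979\right) + 6334 = \left(- \frac{6}{73} + 2979\right) + 6334 = \frac{217461}{73} + 6334 = \frac{679843}{73}$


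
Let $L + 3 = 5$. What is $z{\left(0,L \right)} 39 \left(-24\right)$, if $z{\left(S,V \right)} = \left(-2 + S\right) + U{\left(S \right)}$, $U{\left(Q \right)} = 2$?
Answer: $0$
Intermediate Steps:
$L = 2$ ($L = -3 + 5 = 2$)
$z{\left(S,V \right)} = S$ ($z{\left(S,V \right)} = \left(-2 + S\right) + 2 = S$)
$z{\left(0,L \right)} 39 \left(-24\right) = 0 \cdot 39 \left(-24\right) = 0 \left(-24\right) = 0$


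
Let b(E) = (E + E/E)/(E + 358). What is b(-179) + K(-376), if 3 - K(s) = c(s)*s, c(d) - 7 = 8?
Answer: 1009919/179 ≈ 5642.0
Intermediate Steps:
c(d) = 15 (c(d) = 7 + 8 = 15)
b(E) = (1 + E)/(358 + E) (b(E) = (E + 1)/(358 + E) = (1 + E)/(358 + E))
K(s) = 3 - 15*s
b(-179) + K(-376) = (1 - 179)/(358 - 179) + (3 - 15*(-376)) = -178/179 + (3 + 5640) = (1/179)*(-178) + 5643 = -178/179 + 5643 = 1009919/179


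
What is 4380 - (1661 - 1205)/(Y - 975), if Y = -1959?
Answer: 2141896/489 ≈ 4380.2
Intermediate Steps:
4380 - (1661 - 1205)/(Y - 975) = 4380 - (1661 - 1205)/(-1959 - 975) = 4380 - 456/(-2934) = 4380 - 456*(-1)/2934 = 4380 - 1*(-76/489) = 4380 + 76/489 = 2141896/489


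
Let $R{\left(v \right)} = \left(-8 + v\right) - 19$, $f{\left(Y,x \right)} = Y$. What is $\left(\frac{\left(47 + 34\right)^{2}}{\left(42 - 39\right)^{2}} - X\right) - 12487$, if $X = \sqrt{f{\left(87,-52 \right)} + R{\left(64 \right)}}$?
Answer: $-11758 - 2 \sqrt{31} \approx -11769.0$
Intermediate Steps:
$R{\left(v \right)} = -27 + v$
$X = 2 \sqrt{31}$ ($X = \sqrt{87 + \left(-27 + 64\right)} = \sqrt{87 + 37} = \sqrt{124} = 2 \sqrt{31} \approx 11.136$)
$\left(\frac{\left(47 + 34\right)^{2}}{\left(42 - 39\right)^{2}} - X\right) - 12487 = \left(\frac{\left(47 + 34\right)^{2}}{\left(42 - 39\right)^{2}} - 2 \sqrt{31}\right) - 12487 = \left(\frac{81^{2}}{3^{2}} - 2 \sqrt{31}\right) - 12487 = \left(\frac{6561}{9} - 2 \sqrt{31}\right) - 12487 = \left(6561 \cdot \frac{1}{9} - 2 \sqrt{31}\right) - 12487 = \left(729 - 2 \sqrt{31}\right) - 12487 = -11758 - 2 \sqrt{31}$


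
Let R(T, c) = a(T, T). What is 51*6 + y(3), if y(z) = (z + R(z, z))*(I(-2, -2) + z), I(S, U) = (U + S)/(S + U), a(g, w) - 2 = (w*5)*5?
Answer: 626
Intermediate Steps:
a(g, w) = 2 + 25*w (a(g, w) = 2 + (w*5)*5 = 2 + (5*w)*5 = 2 + 25*w)
I(S, U) = 1 (I(S, U) = (S + U)/(S + U) = 1)
R(T, c) = 2 + 25*T
y(z) = (1 + z)*(2 + 26*z) (y(z) = (z + (2 + 25*z))*(1 + z) = (2 + 26*z)*(1 + z) = (1 + z)*(2 + 26*z))
51*6 + y(3) = 51*6 + (2 + 26*3² + 28*3) = 306 + (2 + 26*9 + 84) = 306 + (2 + 234 + 84) = 306 + 320 = 626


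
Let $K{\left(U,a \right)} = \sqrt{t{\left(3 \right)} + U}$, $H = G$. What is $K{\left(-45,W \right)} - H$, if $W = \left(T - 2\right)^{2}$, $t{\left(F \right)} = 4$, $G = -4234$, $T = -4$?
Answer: $4234 + i \sqrt{41} \approx 4234.0 + 6.4031 i$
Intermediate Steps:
$H = -4234$
$W = 36$ ($W = \left(-4 - 2\right)^{2} = \left(-6\right)^{2} = 36$)
$K{\left(U,a \right)} = \sqrt{4 + U}$
$K{\left(-45,W \right)} - H = \sqrt{4 - 45} - -4234 = \sqrt{-41} + 4234 = i \sqrt{41} + 4234 = 4234 + i \sqrt{41}$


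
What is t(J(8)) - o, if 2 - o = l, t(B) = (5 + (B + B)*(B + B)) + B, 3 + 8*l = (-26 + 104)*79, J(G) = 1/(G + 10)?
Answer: 500867/648 ≈ 772.94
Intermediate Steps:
J(G) = 1/(10 + G)
l = 6159/8 (l = -3/8 + ((-26 + 104)*79)/8 = -3/8 + (78*79)/8 = -3/8 + (1/8)*6162 = -3/8 + 3081/4 = 6159/8 ≈ 769.88)
t(B) = 5 + B + 4*B**2 (t(B) = (5 + (2*B)*(2*B)) + B = (5 + 4*B**2) + B = 5 + B + 4*B**2)
o = -6143/8 (o = 2 - 1*6159/8 = 2 - 6159/8 = -6143/8 ≈ -767.88)
t(J(8)) - o = (5 + 1/(10 + 8) + 4*(1/(10 + 8))**2) - 1*(-6143/8) = (5 + 1/18 + 4*(1/18)**2) + 6143/8 = (5 + 1/18 + 4*(1/324)) + 6143/8 = (5 + 1/18 + 1/81) + 6143/8 = 821/162 + 6143/8 = 500867/648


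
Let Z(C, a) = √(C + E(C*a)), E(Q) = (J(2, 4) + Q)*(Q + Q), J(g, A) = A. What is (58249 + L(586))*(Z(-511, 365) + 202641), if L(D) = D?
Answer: 11922383235 + 58835*√69574197819 ≈ 2.7441e+10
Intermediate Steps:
E(Q) = 2*Q*(4 + Q) (E(Q) = (4 + Q)*(Q + Q) = (4 + Q)*(2*Q) = 2*Q*(4 + Q))
Z(C, a) = √(C + 2*C*a*(4 + C*a)) (Z(C, a) = √(C + 2*(C*a)*(4 + C*a)) = √(C + 2*C*a*(4 + C*a)))
(58249 + L(586))*(Z(-511, 365) + 202641) = (58249 + 586)*(√(-511*(1 + 2*365*(4 - 511*365))) + 202641) = 58835*(√(-511*(1 + 2*365*(4 - 186515))) + 202641) = 58835*(√(-511*(1 + 2*365*(-186511))) + 202641) = 58835*(√(-511*(1 - 136153030)) + 202641) = 58835*(√(-511*(-136153029)) + 202641) = 58835*(√69574197819 + 202641) = 58835*(202641 + √69574197819) = 11922383235 + 58835*√69574197819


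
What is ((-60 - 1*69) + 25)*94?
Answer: -9776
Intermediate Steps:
((-60 - 1*69) + 25)*94 = ((-60 - 69) + 25)*94 = (-129 + 25)*94 = -104*94 = -9776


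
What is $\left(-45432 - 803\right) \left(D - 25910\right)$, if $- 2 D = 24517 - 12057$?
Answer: $1485992900$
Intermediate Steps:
$D = -6230$ ($D = - \frac{24517 - 12057}{2} = \left(- \frac{1}{2}\right) 12460 = -6230$)
$\left(-45432 - 803\right) \left(D - 25910\right) = \left(-45432 - 803\right) \left(-6230 - 25910\right) = \left(-46235\right) \left(-32140\right) = 1485992900$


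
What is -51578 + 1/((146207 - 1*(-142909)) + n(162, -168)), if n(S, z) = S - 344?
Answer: -14902637851/288934 ≈ -51578.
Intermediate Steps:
n(S, z) = -344 + S
-51578 + 1/((146207 - 1*(-142909)) + n(162, -168)) = -51578 + 1/((146207 - 1*(-142909)) + (-344 + 162)) = -51578 + 1/((146207 + 142909) - 182) = -51578 + 1/(289116 - 182) = -51578 + 1/288934 = -14902637851/288934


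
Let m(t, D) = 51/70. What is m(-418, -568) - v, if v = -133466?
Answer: 9342671/70 ≈ 1.3347e+5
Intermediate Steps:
m(t, D) = 51/70 (m(t, D) = 51*(1/70) = 51/70)
m(-418, -568) - v = 51/70 - 1*(-133466) = 51/70 + 133466 = 9342671/70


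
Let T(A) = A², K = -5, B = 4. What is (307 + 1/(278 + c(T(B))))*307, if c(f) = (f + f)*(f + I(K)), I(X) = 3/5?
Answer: 381332989/4046 ≈ 94249.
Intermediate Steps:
I(X) = ⅗ (I(X) = 3*(⅕) = ⅗)
c(f) = 2*f*(⅗ + f) (c(f) = (f + f)*(f + ⅗) = (2*f)*(⅗ + f) = 2*f*(⅗ + f))
(307 + 1/(278 + c(T(B))))*307 = (307 + 1/(278 + (⅖)*4²*(3 + 5*4²)))*307 = (307 + 1/(278 + (⅖)*16*(3 + 5*16)))*307 = (307 + 1/(278 + (⅖)*16*(3 + 80)))*307 = (307 + 1/(278 + (⅖)*16*83))*307 = (307 + 1/(278 + 2656/5))*307 = (307 + 1/(4046/5))*307 = (307 + 5/4046)*307 = (1242127/4046)*307 = 381332989/4046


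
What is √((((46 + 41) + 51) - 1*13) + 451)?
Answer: 24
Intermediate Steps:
√((((46 + 41) + 51) - 1*13) + 451) = √(((87 + 51) - 13) + 451) = √((138 - 13) + 451) = √(125 + 451) = √576 = 24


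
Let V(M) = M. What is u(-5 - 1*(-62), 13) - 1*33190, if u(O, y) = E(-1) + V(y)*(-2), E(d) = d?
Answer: -33217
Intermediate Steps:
u(O, y) = -1 - 2*y (u(O, y) = -1 + y*(-2) = -1 - 2*y)
u(-5 - 1*(-62), 13) - 1*33190 = (-1 - 2*13) - 1*33190 = (-1 - 26) - 33190 = -27 - 33190 = -33217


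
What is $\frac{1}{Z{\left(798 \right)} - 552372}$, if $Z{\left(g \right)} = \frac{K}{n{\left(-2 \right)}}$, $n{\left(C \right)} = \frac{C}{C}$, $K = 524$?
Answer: $- \frac{1}{551848} \approx -1.8121 \cdot 10^{-6}$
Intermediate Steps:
$n{\left(C \right)} = 1$
$Z{\left(g \right)} = 524$ ($Z{\left(g \right)} = \frac{524}{1} = 524 \cdot 1 = 524$)
$\frac{1}{Z{\left(798 \right)} - 552372} = \frac{1}{524 - 552372} = \frac{1}{-551848} = - \frac{1}{551848}$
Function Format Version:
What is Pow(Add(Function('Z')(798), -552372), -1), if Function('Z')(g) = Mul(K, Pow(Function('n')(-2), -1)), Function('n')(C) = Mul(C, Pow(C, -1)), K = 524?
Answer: Rational(-1, 551848) ≈ -1.8121e-6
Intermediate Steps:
Function('n')(C) = 1
Function('Z')(g) = 524 (Function('Z')(g) = Mul(524, Pow(1, -1)) = Mul(524, 1) = 524)
Pow(Add(Function('Z')(798), -552372), -1) = Pow(Add(524, -552372), -1) = Pow(-551848, -1) = Rational(-1, 551848)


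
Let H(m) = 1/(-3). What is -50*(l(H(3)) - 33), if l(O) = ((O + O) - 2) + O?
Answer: 1800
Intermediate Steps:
H(m) = -⅓
l(O) = -2 + 3*O (l(O) = (2*O - 2) + O = (-2 + 2*O) + O = -2 + 3*O)
-50*(l(H(3)) - 33) = -50*((-2 + 3*(-⅓)) - 33) = -50*((-2 - 1) - 33) = -50*(-3 - 33) = -50*(-36) = 1800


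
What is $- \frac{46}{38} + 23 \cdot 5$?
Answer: $\frac{2162}{19} \approx 113.79$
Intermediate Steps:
$- \frac{46}{38} + 23 \cdot 5 = \left(-46\right) \frac{1}{38} + 115 = - \frac{23}{19} + 115 = \frac{2162}{19}$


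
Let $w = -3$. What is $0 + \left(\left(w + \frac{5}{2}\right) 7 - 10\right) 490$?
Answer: $-6615$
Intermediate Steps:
$0 + \left(\left(w + \frac{5}{2}\right) 7 - 10\right) 490 = 0 + \left(\left(-3 + \frac{5}{2}\right) 7 - 10\right) 490 = 0 + \left(\left(- \frac{1}{2}\right) 7 - 10\right) 490 = 0 + \left(- \frac{7}{2} - 10\right) 490 = 0 - 6615 = -6615$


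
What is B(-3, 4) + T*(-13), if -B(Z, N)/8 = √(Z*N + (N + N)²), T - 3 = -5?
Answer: 26 - 16*√13 ≈ -31.689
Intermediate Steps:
T = -2 (T = 3 - 5 = -2)
B(Z, N) = -8*√(4*N² + N*Z) (B(Z, N) = -8*√(Z*N + (N + N)²) = -8*√(N*Z + (2*N)²) = -8*√(N*Z + 4*N²) = -8*√(4*N² + N*Z))
B(-3, 4) + T*(-13) = -8*2*√(-3 + 4*4) - 2*(-13) = -8*2*√(-3 + 16) + 26 = -8*2*√13 + 26 = -16*√13 + 26 = 26 - 16*√13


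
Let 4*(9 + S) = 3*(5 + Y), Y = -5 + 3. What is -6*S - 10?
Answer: 61/2 ≈ 30.500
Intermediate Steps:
Y = -2
S = -27/4 (S = -9 + (3*(5 - 2))/4 = -9 + (3*3)/4 = -9 + (1/4)*9 = -9 + 9/4 = -27/4 ≈ -6.7500)
-6*S - 10 = -6*(-27/4) - 10 = 81/2 - 10 = 61/2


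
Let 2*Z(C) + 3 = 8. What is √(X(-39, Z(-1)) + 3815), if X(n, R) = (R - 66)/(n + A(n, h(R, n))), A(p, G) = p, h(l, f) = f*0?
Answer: √23215413/78 ≈ 61.772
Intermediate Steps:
Z(C) = 5/2 (Z(C) = -3/2 + (½)*8 = -3/2 + 4 = 5/2)
h(l, f) = 0
X(n, R) = (-66 + R)/(2*n) (X(n, R) = (R - 66)/(n + n) = (-66 + R)/((2*n)) = (-66 + R)*(1/(2*n)) = (-66 + R)/(2*n))
√(X(-39, Z(-1)) + 3815) = √((½)*(-66 + 5/2)/(-39) + 3815) = √((½)*(-1/39)*(-127/2) + 3815) = √(127/156 + 3815) = √(595267/156) = √23215413/78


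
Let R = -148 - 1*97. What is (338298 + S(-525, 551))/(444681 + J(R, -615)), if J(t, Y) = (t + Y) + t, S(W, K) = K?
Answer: 48407/63368 ≈ 0.76390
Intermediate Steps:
R = -245 (R = -148 - 97 = -245)
J(t, Y) = Y + 2*t (J(t, Y) = (Y + t) + t = Y + 2*t)
(338298 + S(-525, 551))/(444681 + J(R, -615)) = (338298 + 551)/(444681 + (-615 + 2*(-245))) = 338849/(444681 + (-615 - 490)) = 338849/(444681 - 1105) = 338849/443576 = 338849*(1/443576) = 48407/63368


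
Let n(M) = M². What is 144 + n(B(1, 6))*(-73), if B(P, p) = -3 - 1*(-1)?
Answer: -148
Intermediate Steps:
B(P, p) = -2 (B(P, p) = -3 + 1 = -2)
144 + n(B(1, 6))*(-73) = 144 + (-2)²*(-73) = 144 + 4*(-73) = 144 - 292 = -148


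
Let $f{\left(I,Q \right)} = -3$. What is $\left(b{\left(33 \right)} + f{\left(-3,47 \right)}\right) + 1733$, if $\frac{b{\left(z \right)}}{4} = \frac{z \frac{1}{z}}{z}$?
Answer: $\frac{57094}{33} \approx 1730.1$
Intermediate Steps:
$b{\left(z \right)} = \frac{4}{z}$ ($b{\left(z \right)} = 4 \frac{z \frac{1}{z}}{z} = 4 \cdot 1 \frac{1}{z} = \frac{4}{z}$)
$\left(b{\left(33 \right)} + f{\left(-3,47 \right)}\right) + 1733 = \left(\frac{4}{33} - 3\right) + 1733 = - \frac{95}{33} + 1733 = \frac{57094}{33}$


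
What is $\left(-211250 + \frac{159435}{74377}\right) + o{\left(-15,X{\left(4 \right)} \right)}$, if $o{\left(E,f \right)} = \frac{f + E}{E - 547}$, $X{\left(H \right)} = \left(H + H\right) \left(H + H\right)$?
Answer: $- \frac{8830137424503}{41799874} \approx -2.1125 \cdot 10^{5}$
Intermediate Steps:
$X{\left(H \right)} = 4 H^{2}$ ($X{\left(H \right)} = 2 H 2 H = 4 H^{2}$)
$o{\left(E,f \right)} = \frac{E + f}{-547 + E}$
$\left(-211250 + \frac{159435}{74377}\right) + o{\left(-15,X{\left(4 \right)} \right)} = \left(-211250 + \frac{159435}{74377}\right) + \frac{-15 + 4 \cdot 4^{2}}{-547 - 15} = \left(-211250 + 159435 \cdot \frac{1}{74377}\right) + \frac{-15 + 4 \cdot 16}{-562} = \left(-211250 + \frac{159435}{74377}\right) - \frac{-15 + 64}{562} = - \frac{15711981815}{74377} - \frac{49}{562} = - \frac{8830137424503}{41799874}$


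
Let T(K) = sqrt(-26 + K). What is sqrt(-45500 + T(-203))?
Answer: sqrt(-45500 + I*sqrt(229)) ≈ 0.0355 + 213.31*I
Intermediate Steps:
sqrt(-45500 + T(-203)) = sqrt(-45500 + sqrt(-26 - 203)) = sqrt(-45500 + sqrt(-229)) = sqrt(-45500 + I*sqrt(229))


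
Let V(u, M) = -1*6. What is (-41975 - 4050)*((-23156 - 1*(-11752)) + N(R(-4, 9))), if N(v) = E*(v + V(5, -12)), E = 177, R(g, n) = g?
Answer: 606333350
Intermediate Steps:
V(u, M) = -6
N(v) = -1062 + 177*v (N(v) = 177*(v - 6) = 177*(-6 + v) = -1062 + 177*v)
(-41975 - 4050)*((-23156 - 1*(-11752)) + N(R(-4, 9))) = (-41975 - 4050)*((-23156 - 1*(-11752)) + (-1062 + 177*(-4))) = -46025*((-23156 + 11752) + (-1062 - 708)) = -46025*(-11404 - 1770) = -46025*(-13174) = 606333350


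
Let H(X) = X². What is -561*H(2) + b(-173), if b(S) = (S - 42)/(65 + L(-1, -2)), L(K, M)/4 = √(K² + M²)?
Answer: -1863071/829 + 172*√5/829 ≈ -2246.9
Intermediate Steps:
L(K, M) = 4*√(K² + M²)
b(S) = (-42 + S)/(65 + 4*√5) (b(S) = (S - 42)/(65 + 4*√((-1)² + (-2)²)) = (-42 + S)/(65 + 4*√(1 + 4)) = (-42 + S)/(65 + 4*√5))
-561*H(2) + b(-173) = -561*2² + (-546/829 + (13/829)*(-173) + 168*√5/4145 - 4/4145*(-173)*√5) = -561*4 + (-546/829 - 2249/829 + 168*√5/4145 + 692*√5/4145) = -2244 + (-2795/829 + 172*√5/829) = -1863071/829 + 172*√5/829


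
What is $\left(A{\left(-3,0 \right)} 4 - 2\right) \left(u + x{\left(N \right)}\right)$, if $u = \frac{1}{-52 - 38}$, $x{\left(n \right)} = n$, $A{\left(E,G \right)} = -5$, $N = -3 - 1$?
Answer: $\frac{3971}{45} \approx 88.244$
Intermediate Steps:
$N = -4$ ($N = -3 - 1 = -4$)
$u = - \frac{1}{90}$ ($u = \frac{1}{-90} = - \frac{1}{90} \approx -0.011111$)
$\left(A{\left(-3,0 \right)} 4 - 2\right) \left(u + x{\left(N \right)}\right) = \left(\left(-5\right) 4 - 2\right) \left(- \frac{1}{90} - 4\right) = \left(-20 - 2\right) \left(- \frac{361}{90}\right) = \left(-22\right) \left(- \frac{361}{90}\right) = \frac{3971}{45}$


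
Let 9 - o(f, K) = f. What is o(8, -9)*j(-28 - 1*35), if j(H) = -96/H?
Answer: 32/21 ≈ 1.5238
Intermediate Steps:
o(f, K) = 9 - f
o(8, -9)*j(-28 - 1*35) = (9 - 1*8)*(-96/(-28 - 1*35)) = (9 - 8)*(-96/(-28 - 35)) = 1*(-96/(-63)) = 1*(-96*(-1/63)) = 1*(32/21) = 32/21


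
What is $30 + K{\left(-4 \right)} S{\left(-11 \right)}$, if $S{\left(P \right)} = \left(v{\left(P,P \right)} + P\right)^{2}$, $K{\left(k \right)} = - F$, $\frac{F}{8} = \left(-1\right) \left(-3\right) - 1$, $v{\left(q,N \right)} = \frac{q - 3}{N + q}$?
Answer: $- \frac{204306}{121} \approx -1688.5$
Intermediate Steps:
$v{\left(q,N \right)} = \frac{-3 + q}{N + q}$
$F = 16$ ($F = 8 \left(\left(-1\right) \left(-3\right) - 1\right) = 8 \left(3 - 1\right) = 8 \cdot 2 = 16$)
$K{\left(k \right)} = -16$ ($K{\left(k \right)} = \left(-1\right) 16 = -16$)
$S{\left(P \right)} = \left(P + \frac{-3 + P}{2 P}\right)^{2}$ ($S{\left(P \right)} = \left(\frac{-3 + P}{P + P} + P\right)^{2} = \left(\frac{-3 + P}{2 P} + P\right)^{2} = \left(P + \frac{-3 + P}{2 P}\right)^{2}$)
$30 + K{\left(-4 \right)} S{\left(-11 \right)} = 30 - 16 \frac{\left(-3 - 11 + 2 \left(-11\right)^{2}\right)^{2}}{4 \cdot 121} = 30 - 16 \cdot \frac{1}{4} \cdot \frac{1}{121} \left(-3 - 11 + 2 \cdot 121\right)^{2} = 30 - 16 \cdot \frac{1}{4} \cdot \frac{1}{121} \left(-3 - 11 + 242\right)^{2} = 30 - 16 \cdot \frac{1}{4} \cdot \frac{1}{121} \cdot 228^{2} = 30 - 16 \cdot \frac{1}{4} \cdot \frac{1}{121} \cdot 51984 = 30 - \frac{207936}{121} = - \frac{204306}{121}$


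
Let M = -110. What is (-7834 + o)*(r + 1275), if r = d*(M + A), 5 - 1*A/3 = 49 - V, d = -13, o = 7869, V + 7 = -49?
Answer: 231175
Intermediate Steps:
V = -56 (V = -7 - 49 = -56)
A = -300 (A = 15 - 3*(49 - 1*(-56)) = 15 - 3*(49 + 56) = 15 - 3*105 = 15 - 315 = -300)
r = 5330 (r = -13*(-110 - 300) = -13*(-410) = 5330)
(-7834 + o)*(r + 1275) = (-7834 + 7869)*(5330 + 1275) = 35*6605 = 231175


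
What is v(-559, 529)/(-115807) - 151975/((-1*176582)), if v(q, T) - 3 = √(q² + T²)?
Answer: 17599239079/20449431674 - √592322/115807 ≈ 0.85398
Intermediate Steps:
v(q, T) = 3 + √(T² + q²) (v(q, T) = 3 + √(q² + T²) = 3 + √(T² + q²))
v(-559, 529)/(-115807) - 151975/((-1*176582)) = (3 + √(529² + (-559)²))/(-115807) - 151975/((-1*176582)) = (3 + √(279841 + 312481))*(-1/115807) - 151975/(-176582) = (3 + √592322)*(-1/115807) - 151975*(-1/176582) = (-3/115807 - √592322/115807) + 151975/176582 = 17599239079/20449431674 - √592322/115807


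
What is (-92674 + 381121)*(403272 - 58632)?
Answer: 99410374080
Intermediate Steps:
(-92674 + 381121)*(403272 - 58632) = 288447*344640 = 99410374080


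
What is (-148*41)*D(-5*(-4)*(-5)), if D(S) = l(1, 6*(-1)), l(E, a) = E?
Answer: -6068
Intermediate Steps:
D(S) = 1
(-148*41)*D(-5*(-4)*(-5)) = -148*41*1 = -6068*1 = -6068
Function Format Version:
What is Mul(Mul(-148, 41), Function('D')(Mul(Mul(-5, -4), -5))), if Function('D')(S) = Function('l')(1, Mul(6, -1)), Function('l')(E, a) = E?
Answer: -6068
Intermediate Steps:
Function('D')(S) = 1
Mul(Mul(-148, 41), Function('D')(Mul(Mul(-5, -4), -5))) = Mul(Mul(-148, 41), 1) = Mul(-6068, 1) = -6068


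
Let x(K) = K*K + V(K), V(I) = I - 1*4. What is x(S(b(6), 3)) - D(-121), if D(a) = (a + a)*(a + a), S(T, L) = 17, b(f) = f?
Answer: -58262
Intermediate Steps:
V(I) = -4 + I (V(I) = I - 4 = -4 + I)
D(a) = 4*a² (D(a) = (2*a)*(2*a) = 4*a²)
x(K) = -4 + K + K² (x(K) = K*K + (-4 + K) = K² + (-4 + K) = -4 + K + K²)
x(S(b(6), 3)) - D(-121) = (-4 + 17 + 17²) - 4*(-121)² = (-4 + 17 + 289) - 4*14641 = 302 - 1*58564 = 302 - 58564 = -58262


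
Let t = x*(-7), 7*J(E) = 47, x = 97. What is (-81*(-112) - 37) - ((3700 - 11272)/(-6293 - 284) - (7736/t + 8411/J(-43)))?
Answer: 2156671337906/209891801 ≈ 10275.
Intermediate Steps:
J(E) = 47/7 (J(E) = (⅐)*47 = 47/7)
t = -679 (t = 97*(-7) = -679)
(-81*(-112) - 37) - ((3700 - 11272)/(-6293 - 284) - (7736/t + 8411/J(-43))) = (-81*(-112) - 37) - ((3700 - 11272)/(-6293 - 284) - (7736/(-679) + 8411/(47/7))) = (9072 - 37) - (-7572/(-6577) - (7736*(-1/679) + 8411*(7/47))) = 9035 - (-7572*(-1/6577) - (-7736/679 + 58877/47)) = 9035 - (7572/6577 - 1*39613891/31913) = 9035 - (7572/6577 - 39613891/31913) = 9035 - 1*(-260298915871/209891801) = 9035 + 260298915871/209891801 = 2156671337906/209891801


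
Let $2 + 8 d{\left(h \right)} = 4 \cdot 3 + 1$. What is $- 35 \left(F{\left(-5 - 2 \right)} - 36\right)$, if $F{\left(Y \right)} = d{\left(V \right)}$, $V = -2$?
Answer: $\frac{9695}{8} \approx 1211.9$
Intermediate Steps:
$d{\left(h \right)} = \frac{11}{8}$ ($d{\left(h \right)} = - \frac{1}{4} + \frac{4 \cdot 3 + 1}{8} = - \frac{1}{4} + \frac{12 + 1}{8} = - \frac{1}{4} + \frac{1}{8} \cdot 13 = - \frac{1}{4} + \frac{13}{8} = \frac{11}{8}$)
$F{\left(Y \right)} = \frac{11}{8}$
$- 35 \left(F{\left(-5 - 2 \right)} - 36\right) = - 35 \left(\frac{11}{8} - 36\right) = \left(-35\right) \left(- \frac{277}{8}\right) = \frac{9695}{8}$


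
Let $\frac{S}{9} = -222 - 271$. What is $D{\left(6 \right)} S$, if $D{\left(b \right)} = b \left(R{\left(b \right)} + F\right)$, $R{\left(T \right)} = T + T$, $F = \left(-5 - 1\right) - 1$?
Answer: $-133110$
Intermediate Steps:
$F = -7$ ($F = -6 - 1 = -7$)
$S = -4437$ ($S = 9 \left(-222 - 271\right) = 9 \left(-493\right) = -4437$)
$R{\left(T \right)} = 2 T$
$D{\left(b \right)} = b \left(-7 + 2 b\right)$ ($D{\left(b \right)} = b \left(2 b - 7\right) = b \left(-7 + 2 b\right)$)
$D{\left(6 \right)} S = 6 \left(-7 + 2 \cdot 6\right) \left(-4437\right) = 6 \left(-7 + 12\right) \left(-4437\right) = 6 \cdot 5 \left(-4437\right) = 30 \left(-4437\right) = -133110$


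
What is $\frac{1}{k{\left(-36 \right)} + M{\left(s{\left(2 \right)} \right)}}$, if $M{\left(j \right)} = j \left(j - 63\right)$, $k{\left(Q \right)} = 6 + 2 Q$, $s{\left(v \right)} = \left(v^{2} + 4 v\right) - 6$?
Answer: $- \frac{1}{408} \approx -0.002451$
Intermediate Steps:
$s{\left(v \right)} = -6 + v^{2} + 4 v$
$M{\left(j \right)} = j \left(-63 + j\right)$
$\frac{1}{k{\left(-36 \right)} + M{\left(s{\left(2 \right)} \right)}} = \frac{1}{\left(6 + 2 \left(-36\right)\right) + \left(-6 + 2^{2} + 4 \cdot 2\right) \left(-63 + \left(-6 + 2^{2} + 4 \cdot 2\right)\right)} = \frac{1}{\left(6 - 72\right) + \left(-6 + 4 + 8\right) \left(-63 + \left(-6 + 4 + 8\right)\right)} = \frac{1}{-66 + 6 \left(-63 + 6\right)} = \frac{1}{-66 + 6 \left(-57\right)} = \frac{1}{-66 - 342} = \frac{1}{-408} = - \frac{1}{408}$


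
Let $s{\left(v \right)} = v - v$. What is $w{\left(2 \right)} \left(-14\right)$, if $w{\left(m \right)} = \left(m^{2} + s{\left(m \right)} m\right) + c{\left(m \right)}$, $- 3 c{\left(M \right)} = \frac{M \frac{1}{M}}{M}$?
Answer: $- \frac{161}{3} \approx -53.667$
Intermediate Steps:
$s{\left(v \right)} = 0$
$c{\left(M \right)} = - \frac{1}{3 M}$ ($c{\left(M \right)} = - \frac{\frac{M}{M} \frac{1}{M}}{3} = - \frac{1 \frac{1}{M}}{3} = - \frac{1}{3 M}$)
$w{\left(m \right)} = m^{2} - \frac{1}{3 m}$ ($w{\left(m \right)} = \left(m^{2} + 0 m\right) - \frac{1}{3 m} = \left(m^{2} + 0\right) - \frac{1}{3 m} = m^{2} - \frac{1}{3 m}$)
$w{\left(2 \right)} \left(-14\right) = \frac{- \frac{1}{3} + 2^{3}}{2} \left(-14\right) = \frac{- \frac{1}{3} + 8}{2} \left(-14\right) = \frac{1}{2} \cdot \frac{23}{3} \left(-14\right) = \frac{23}{6} \left(-14\right) = - \frac{161}{3}$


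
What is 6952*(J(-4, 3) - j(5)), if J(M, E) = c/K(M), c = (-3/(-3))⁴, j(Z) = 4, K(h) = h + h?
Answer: -28677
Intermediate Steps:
K(h) = 2*h
c = 1 (c = (-3*(-⅓))⁴ = 1⁴ = 1)
J(M, E) = 1/(2*M)
6952*(J(-4, 3) - j(5)) = 6952*((½)/(-4) - 1*4) = 6952*((½)*(-¼) - 4) = 6952*(-⅛ - 4) = 6952*(-33/8) = -28677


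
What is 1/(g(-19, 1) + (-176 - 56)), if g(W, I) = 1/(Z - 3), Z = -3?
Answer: -6/1393 ≈ -0.0043072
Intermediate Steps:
g(W, I) = -⅙ (g(W, I) = 1/(-3 - 3) = 1/(-6) = -⅙)
1/(g(-19, 1) + (-176 - 56)) = 1/(-⅙ + (-176 - 56)) = 1/(-⅙ - 232) = 1/(-1393/6) = -6/1393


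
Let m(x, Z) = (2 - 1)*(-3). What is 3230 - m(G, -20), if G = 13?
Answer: 3233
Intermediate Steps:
m(x, Z) = -3 (m(x, Z) = 1*(-3) = -3)
3230 - m(G, -20) = 3230 - 1*(-3) = 3230 + 3 = 3233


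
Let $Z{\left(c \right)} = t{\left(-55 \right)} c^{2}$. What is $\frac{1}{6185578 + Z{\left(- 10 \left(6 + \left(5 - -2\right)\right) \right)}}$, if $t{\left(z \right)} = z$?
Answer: $\frac{1}{5256078} \approx 1.9026 \cdot 10^{-7}$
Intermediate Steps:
$Z{\left(c \right)} = - 55 c^{2}$
$\frac{1}{6185578 + Z{\left(- 10 \left(6 + \left(5 - -2\right)\right) \right)}} = \frac{1}{6185578 - 55 \left(- 10 \left(6 + \left(5 - -2\right)\right)\right)^{2}} = \frac{1}{6185578 - 55 \left(- 10 \left(6 + \left(5 + 2\right)\right)\right)^{2}} = \frac{1}{6185578 - 55 \left(- 10 \left(6 + 7\right)\right)^{2}} = \frac{1}{6185578 - 55 \left(\left(-10\right) 13\right)^{2}} = \frac{1}{6185578 - 55 \left(-130\right)^{2}} = \frac{1}{6185578 - 929500} = \frac{1}{5256078}$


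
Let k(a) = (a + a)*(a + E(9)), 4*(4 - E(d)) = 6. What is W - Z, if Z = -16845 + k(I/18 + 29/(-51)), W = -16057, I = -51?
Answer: 2033626/2601 ≈ 781.86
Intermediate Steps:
E(d) = 5/2 (E(d) = 4 - ¼*6 = 4 - 3/2 = 5/2)
k(a) = 2*a*(5/2 + a) (k(a) = (a + a)*(a + 5/2) = (2*a)*(5/2 + a) = 2*a*(5/2 + a))
Z = -43797883/2601 (Z = -16845 + (-51/18 + 29/(-51))*(5 + 2*(-51/18 + 29/(-51))) = -16845 + (-51*1/18 + 29*(-1/51))*(5 + 2*(-51*1/18 + 29*(-1/51))) = -16845 + (-17/6 - 29/51)*(5 + 2*(-17/6 - 29/51)) = -16845 - 347*(5 + 2*(-347/102))/102 = -16845 - 347*(5 - 347/51)/102 = -16845 - 347/102*(-92/51) = -16845 + 15962/2601 = -43797883/2601 ≈ -16839.)
W - Z = -16057 - 1*(-43797883/2601) = -16057 + 43797883/2601 = 2033626/2601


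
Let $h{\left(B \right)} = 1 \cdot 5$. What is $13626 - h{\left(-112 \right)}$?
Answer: $13621$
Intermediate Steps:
$h{\left(B \right)} = 5$
$13626 - h{\left(-112 \right)} = 13626 - 5 = 13621$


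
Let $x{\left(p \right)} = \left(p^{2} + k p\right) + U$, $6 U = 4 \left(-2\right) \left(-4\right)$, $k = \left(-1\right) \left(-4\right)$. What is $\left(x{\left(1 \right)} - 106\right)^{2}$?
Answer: $\frac{82369}{9} \approx 9152.1$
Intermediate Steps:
$k = 4$
$U = \frac{16}{3}$ ($U = \frac{4 \left(-2\right) \left(-4\right)}{6} = \frac{\left(-8\right) \left(-4\right)}{6} = \frac{1}{6} \cdot 32 = \frac{16}{3} \approx 5.3333$)
$x{\left(p \right)} = \frac{16}{3} + p^{2} + 4 p$ ($x{\left(p \right)} = \left(p^{2} + 4 p\right) + \frac{16}{3} = \frac{16}{3} + p^{2} + 4 p$)
$\left(x{\left(1 \right)} - 106\right)^{2} = \left(\left(\frac{16}{3} + 1^{2} + 4 \cdot 1\right) - 106\right)^{2} = \left(\left(\frac{16}{3} + 1 + 4\right) - 106\right)^{2} = \left(\frac{31}{3} - 106\right)^{2} = \left(- \frac{287}{3}\right)^{2} = \frac{82369}{9}$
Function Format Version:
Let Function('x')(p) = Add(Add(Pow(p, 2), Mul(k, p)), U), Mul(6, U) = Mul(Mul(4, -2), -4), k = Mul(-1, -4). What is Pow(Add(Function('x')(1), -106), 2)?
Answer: Rational(82369, 9) ≈ 9152.1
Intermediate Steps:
k = 4
U = Rational(16, 3) (U = Mul(Rational(1, 6), Mul(Mul(4, -2), -4)) = Mul(Rational(1, 6), Mul(-8, -4)) = Mul(Rational(1, 6), 32) = Rational(16, 3) ≈ 5.3333)
Function('x')(p) = Add(Rational(16, 3), Pow(p, 2), Mul(4, p)) (Function('x')(p) = Add(Add(Pow(p, 2), Mul(4, p)), Rational(16, 3)) = Add(Rational(16, 3), Pow(p, 2), Mul(4, p)))
Pow(Add(Function('x')(1), -106), 2) = Pow(Add(Add(Rational(16, 3), Pow(1, 2), Mul(4, 1)), -106), 2) = Pow(Add(Add(Rational(16, 3), 1, 4), -106), 2) = Pow(Add(Rational(31, 3), -106), 2) = Pow(Rational(-287, 3), 2) = Rational(82369, 9)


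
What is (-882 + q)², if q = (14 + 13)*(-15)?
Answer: 1656369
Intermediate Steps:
q = -405 (q = 27*(-15) = -405)
(-882 + q)² = (-882 - 405)² = (-1287)² = 1656369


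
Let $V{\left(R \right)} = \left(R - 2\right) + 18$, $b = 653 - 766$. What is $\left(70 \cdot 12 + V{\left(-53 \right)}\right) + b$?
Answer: $690$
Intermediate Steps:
$b = -113$
$V{\left(R \right)} = 16 + R$ ($V{\left(R \right)} = \left(-2 + R\right) + 18 = 16 + R$)
$\left(70 \cdot 12 + V{\left(-53 \right)}\right) + b = \left(70 \cdot 12 + \left(16 - 53\right)\right) - 113 = \left(840 - 37\right) - 113 = 803 - 113 = 690$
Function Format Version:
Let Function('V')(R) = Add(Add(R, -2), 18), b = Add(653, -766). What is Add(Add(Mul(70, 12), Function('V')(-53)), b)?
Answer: 690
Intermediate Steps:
b = -113
Function('V')(R) = Add(16, R) (Function('V')(R) = Add(Add(-2, R), 18) = Add(16, R))
Add(Add(Mul(70, 12), Function('V')(-53)), b) = Add(Add(Mul(70, 12), Add(16, -53)), -113) = Add(Add(840, -37), -113) = Add(803, -113) = 690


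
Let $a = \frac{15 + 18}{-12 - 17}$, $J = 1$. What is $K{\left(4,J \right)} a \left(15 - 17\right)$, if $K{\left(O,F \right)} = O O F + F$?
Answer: $\frac{1122}{29} \approx 38.69$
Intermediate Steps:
$K{\left(O,F \right)} = F + F O^{2}$ ($K{\left(O,F \right)} = O^{2} F + F = F O^{2} + F = F + F O^{2}$)
$a = - \frac{33}{29}$ ($a = \frac{33}{-29} = 33 \left(- \frac{1}{29}\right) = - \frac{33}{29} \approx -1.1379$)
$K{\left(4,J \right)} a \left(15 - 17\right) = 1 \left(1 + 4^{2}\right) \left(- \frac{33}{29}\right) \left(15 - 17\right) = 1 \left(1 + 16\right) \left(- \frac{33}{29}\right) \left(15 - 17\right) = 1 \cdot 17 \left(- \frac{33}{29}\right) \left(-2\right) = 17 \left(- \frac{33}{29}\right) \left(-2\right) = \left(- \frac{561}{29}\right) \left(-2\right) = \frac{1122}{29}$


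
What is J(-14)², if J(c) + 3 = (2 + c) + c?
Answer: 841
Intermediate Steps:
J(c) = -1 + 2*c (J(c) = -3 + ((2 + c) + c) = -3 + (2 + 2*c) = -1 + 2*c)
J(-14)² = (-1 + 2*(-14))² = (-1 - 28)² = (-29)² = 841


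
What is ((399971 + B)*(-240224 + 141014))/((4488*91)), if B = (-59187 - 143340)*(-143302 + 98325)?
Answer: -5793264192875/2618 ≈ -2.2129e+9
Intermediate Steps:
B = 9109056879 (B = -202527*(-44977) = 9109056879)
((399971 + B)*(-240224 + 141014))/((4488*91)) = ((399971 + 9109056879)*(-240224 + 141014))/((4488*91)) = (9109456850*(-99210))/408408 = -903749214088500*1/408408 = -5793264192875/2618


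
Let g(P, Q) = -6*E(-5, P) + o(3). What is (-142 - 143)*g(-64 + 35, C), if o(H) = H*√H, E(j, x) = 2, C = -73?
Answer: 3420 - 855*√3 ≈ 1939.1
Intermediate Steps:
o(H) = H^(3/2)
g(P, Q) = -12 + 3*√3 (g(P, Q) = -6*2 + 3^(3/2) = -12 + 3*√3)
(-142 - 143)*g(-64 + 35, C) = (-142 - 143)*(-12 + 3*√3) = -285*(-12 + 3*√3) = 3420 - 855*√3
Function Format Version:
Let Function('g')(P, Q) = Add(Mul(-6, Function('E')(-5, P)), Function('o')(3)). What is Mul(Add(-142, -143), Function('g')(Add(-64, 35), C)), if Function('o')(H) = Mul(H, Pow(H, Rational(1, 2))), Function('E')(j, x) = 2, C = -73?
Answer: Add(3420, Mul(-855, Pow(3, Rational(1, 2)))) ≈ 1939.1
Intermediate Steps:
Function('o')(H) = Pow(H, Rational(3, 2))
Function('g')(P, Q) = Add(-12, Mul(3, Pow(3, Rational(1, 2)))) (Function('g')(P, Q) = Add(Mul(-6, 2), Pow(3, Rational(3, 2))) = Add(-12, Mul(3, Pow(3, Rational(1, 2)))))
Mul(Add(-142, -143), Function('g')(Add(-64, 35), C)) = Mul(Add(-142, -143), Add(-12, Mul(3, Pow(3, Rational(1, 2))))) = Mul(-285, Add(-12, Mul(3, Pow(3, Rational(1, 2))))) = Add(3420, Mul(-855, Pow(3, Rational(1, 2))))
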